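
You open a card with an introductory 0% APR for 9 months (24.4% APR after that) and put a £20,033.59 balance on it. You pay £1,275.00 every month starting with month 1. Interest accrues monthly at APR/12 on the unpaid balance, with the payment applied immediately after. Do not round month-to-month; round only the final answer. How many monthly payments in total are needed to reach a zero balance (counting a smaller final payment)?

17 payments

Promo months 1–9 at r₀ = 0%/12 = 0; months 10+ at r₁ = 24.4%/12 = 0.0203333.
After month 9 (no interest yet): B = £20,033.59 − 9·£1,275.00 = £8,558.59.
Then at r₁ with £1,275.00/mo: n₂ = −ln(1 − r₁·B/P)/ln(1+r₁) ≈ 7.29 → 8 more payments.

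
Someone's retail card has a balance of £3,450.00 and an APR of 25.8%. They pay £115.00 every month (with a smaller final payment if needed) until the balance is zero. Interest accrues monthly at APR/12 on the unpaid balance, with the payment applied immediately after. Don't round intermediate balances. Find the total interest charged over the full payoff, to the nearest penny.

Monthly rate r = 25.8%/12 = 2.15% = 0.0215.
Payoff takes n = ⌈−ln(1 − rB₀/P)/ln(1+r)⌉ = ⌈48.685⌉ = 49 payments; the last is £79.06.
Total paid = 48·£115.00 + £79.06 = £5,599.06.
Total interest = total paid − principal = £5,599.06 − £3,450.00 = £2,149.06.

£2,149.06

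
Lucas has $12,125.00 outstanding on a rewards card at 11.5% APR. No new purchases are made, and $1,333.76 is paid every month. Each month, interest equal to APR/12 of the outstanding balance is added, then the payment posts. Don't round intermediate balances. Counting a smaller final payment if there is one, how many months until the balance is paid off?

10 months

Monthly rate r = 11.5%/12 = 0.958333% = 0.00958333.
Recurrence: B ← B·(1+r) − $1,333.76.
Month 1: interest $116.20; balance after payment $10,907.44.
Month 2: interest $104.53; balance after payment $9,678.21.
Closed form: n = −ln(1 − rB₀/P)/ln(1+r) = −ln(0.91288)/ln(1.00958) ≈ 9.557, so the balance reaches zero during payment 10.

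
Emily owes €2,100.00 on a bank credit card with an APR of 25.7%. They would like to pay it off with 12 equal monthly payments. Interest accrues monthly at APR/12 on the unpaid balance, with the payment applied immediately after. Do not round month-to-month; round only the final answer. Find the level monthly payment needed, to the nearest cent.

€200.31

Monthly rate r = 25.7%/12 = 2.14167% = 0.0214167.
Level-payment amortization: P = B₀·r / (1 − (1+r)^(−n)) = 2100.00·0.0214167 / (1 − 1.02142^(−12)).
Denominator 1 − (1+r)^(−12) = 0.224530503.
P = 44.975 / 0.224530503 ≈ 200.31.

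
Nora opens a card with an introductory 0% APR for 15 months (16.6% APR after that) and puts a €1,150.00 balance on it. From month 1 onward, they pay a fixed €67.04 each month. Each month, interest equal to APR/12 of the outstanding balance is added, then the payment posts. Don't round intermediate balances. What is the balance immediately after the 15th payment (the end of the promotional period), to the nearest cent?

Promo months 1–15 at r₀ = 0%/12 = 0; months 16+ at r₁ = 16.6%/12 = 0.0138333.
After month 15 (no interest yet): B = €1,150.00 − 15·€67.04 = €144.40.

€144.40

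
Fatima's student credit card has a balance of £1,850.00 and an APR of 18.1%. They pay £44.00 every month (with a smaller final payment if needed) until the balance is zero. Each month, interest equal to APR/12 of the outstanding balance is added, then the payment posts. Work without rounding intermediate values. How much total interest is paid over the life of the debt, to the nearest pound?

£1,106

Monthly rate r = 18.1%/12 = 1.50833% = 0.0150833.
Payoff takes n = ⌈−ln(1 − rB₀/P)/ln(1+r)⌉ = ⌈67.173⌉ = 68 payments; the last is £7.66.
Total paid = 67·£44.00 + £7.66 = £2,955.66.
Total interest = total paid − principal = £2,955.66 − £1,850.00 = £1,105.66.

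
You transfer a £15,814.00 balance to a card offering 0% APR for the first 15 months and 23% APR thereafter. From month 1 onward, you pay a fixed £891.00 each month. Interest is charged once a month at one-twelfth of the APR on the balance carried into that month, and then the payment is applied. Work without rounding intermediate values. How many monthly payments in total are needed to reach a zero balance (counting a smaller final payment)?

Promo months 1–15 at r₀ = 0%/12 = 0; months 16+ at r₁ = 23%/12 = 0.0191667.
After month 15 (no interest yet): B = £15,814.00 − 15·£891.00 = £2,449.00.
Then at r₁ with £891.00/mo: n₂ = −ln(1 − r₁·B/P)/ln(1+r₁) ≈ 2.85 → 3 more payments.

18 payments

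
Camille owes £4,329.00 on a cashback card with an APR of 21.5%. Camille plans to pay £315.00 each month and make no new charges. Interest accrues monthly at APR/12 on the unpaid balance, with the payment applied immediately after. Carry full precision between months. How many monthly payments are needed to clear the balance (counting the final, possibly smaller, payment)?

16 payments

Monthly rate r = 21.5%/12 = 1.79167% = 0.0179167.
Recurrence: B ← B·(1+r) − £315.00.
Month 1: interest £77.56; balance after payment £4,091.56.
Month 2: interest £73.31; balance after payment £3,849.87.
Closed form: n = −ln(1 − rB₀/P)/ln(1+r) = −ln(0.75377)/ln(1.01792) ≈ 15.917, so the balance reaches zero during payment 16.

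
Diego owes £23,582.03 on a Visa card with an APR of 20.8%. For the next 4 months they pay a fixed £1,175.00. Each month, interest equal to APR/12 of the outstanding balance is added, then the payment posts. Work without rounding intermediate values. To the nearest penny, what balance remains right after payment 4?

£20,436.44

Monthly rate r = 20.8%/12 = 1.73333% = 0.0173333.
Each month: B ← B·(1+r) − £1,175.00.
Month 1: interest £408.76; balance after payment £22,815.79.
Month 2: interest £395.47; balance after payment £22,036.26.
Month 3: interest £381.96; balance after payment £21,243.22.
Month 4: interest £368.22; balance after payment £20,436.44.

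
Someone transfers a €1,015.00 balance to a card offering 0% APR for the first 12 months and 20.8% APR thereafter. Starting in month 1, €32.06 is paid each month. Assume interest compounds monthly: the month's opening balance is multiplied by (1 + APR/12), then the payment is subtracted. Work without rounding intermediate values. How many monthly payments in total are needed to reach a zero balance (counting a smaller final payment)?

Promo months 1–12 at r₀ = 0%/12 = 0; months 13+ at r₁ = 20.8%/12 = 0.0173333.
After month 12 (no interest yet): B = €1,015.00 − 12·€32.06 = €630.28.
Then at r₁ with €32.06/mo: n₂ = −ln(1 − r₁·B/P)/ln(1+r₁) ≈ 24.25 → 25 more payments.

37 payments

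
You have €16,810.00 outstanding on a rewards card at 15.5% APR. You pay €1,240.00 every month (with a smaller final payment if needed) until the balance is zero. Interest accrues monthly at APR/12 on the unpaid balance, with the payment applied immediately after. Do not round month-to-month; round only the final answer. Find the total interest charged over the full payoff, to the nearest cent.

€1,788.92

Monthly rate r = 15.5%/12 = 1.29167% = 0.0129167.
Payoff takes n = ⌈−ln(1 − rB₀/P)/ln(1+r)⌉ = ⌈14.999⌉ = 15 payments; the last is €1,238.92.
Total paid = 14·€1,240.00 + €1,238.92 = €18,598.92.
Total interest = total paid − principal = €18,598.92 − €16,810.00 = €1,788.92.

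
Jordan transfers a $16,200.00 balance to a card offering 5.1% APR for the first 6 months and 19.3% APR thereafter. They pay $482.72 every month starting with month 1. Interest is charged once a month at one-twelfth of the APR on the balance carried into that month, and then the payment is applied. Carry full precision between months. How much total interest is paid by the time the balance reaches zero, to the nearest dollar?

$5,123

Promo months 1–6 at r₀ = 5.1%/12 = 0.00425; months 7+ at r₁ = 19.3%/12 = 0.0160833.
After month 6: iterate B ← B·(1+r₀) − $482.72 for 6 months → $13,690.25.
Then at r₁ with $482.72/mo: n₂ = −ln(1 − r₁·B/P)/ln(1+r₁) ≈ 38.17 → 39 more payments.
Total paid = 44·$482.72 + $83.68 = $21,323.36; interest = $21,323.36 − $16,200.00 = $5,123.36.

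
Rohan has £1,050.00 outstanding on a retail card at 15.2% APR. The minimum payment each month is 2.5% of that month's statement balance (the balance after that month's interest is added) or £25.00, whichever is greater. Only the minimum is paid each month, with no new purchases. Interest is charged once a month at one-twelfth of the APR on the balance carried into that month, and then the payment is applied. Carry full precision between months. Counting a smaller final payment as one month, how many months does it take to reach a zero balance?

Monthly rate r = 15.2%/12 = 1.26667% = 0.0126667.
While 2.5% of the post-interest balance exceeds £25.00, each month B ← (B·(1+r))·(1 − 0.025), i.e. B shrinks by the factor (1+r)·0.975 = 0.98735.
This holds for months 1–5. Entering month 6 the balance is £985.25; 2.5% of the post-interest balance is now below £25.00, so the flat £25.00 minimum applies from here.
From month 6 a fixed £25.00 at rate r clears £985.25 in 55 more payments. Total: 5 + 55 = 60 months.

60 months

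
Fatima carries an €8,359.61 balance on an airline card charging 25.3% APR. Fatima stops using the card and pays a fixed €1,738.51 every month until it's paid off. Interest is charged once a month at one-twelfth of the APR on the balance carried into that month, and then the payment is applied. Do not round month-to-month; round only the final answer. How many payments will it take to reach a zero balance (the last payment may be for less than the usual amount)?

6 months

Monthly rate r = 25.3%/12 = 2.10833% = 0.0210833.
Recurrence: B ← B·(1+r) − €1,738.51.
Month 1: interest €176.25; balance after payment €6,797.35.
Month 2: interest €143.31; balance after payment €5,202.15.
Month 3: interest €109.68; balance after payment €3,573.32.
Month 4: interest €75.34; balance after payment €1,910.15.
Month 5: interest €40.27; balance after payment €211.91.
Month 6: interest €4.47; balance after payment €0.00.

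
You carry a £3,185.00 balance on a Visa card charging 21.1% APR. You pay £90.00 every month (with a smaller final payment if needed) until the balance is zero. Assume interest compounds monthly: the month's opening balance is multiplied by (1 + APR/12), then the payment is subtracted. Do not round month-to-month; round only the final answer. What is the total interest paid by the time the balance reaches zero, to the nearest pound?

Monthly rate r = 21.1%/12 = 1.75833% = 0.0175833.
Payoff takes n = ⌈−ln(1 − rB₀/P)/ln(1+r)⌉ = ⌈55.852⌉ = 56 payments; the last is £76.80.
Total paid = 55·£90.00 + £76.80 = £5,026.80.
Total interest = total paid − principal = £5,026.80 − £3,185.00 = £1,841.80.

£1,842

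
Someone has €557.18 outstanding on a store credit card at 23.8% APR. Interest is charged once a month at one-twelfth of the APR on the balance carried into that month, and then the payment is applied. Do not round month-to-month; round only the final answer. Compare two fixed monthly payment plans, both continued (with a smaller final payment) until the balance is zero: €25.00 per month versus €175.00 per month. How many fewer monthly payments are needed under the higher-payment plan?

Monthly rate r = 23.8%/12 = 1.98333% = 0.0198333.
At €25.00/mo: n = ⌈−ln(1 − rB₀/P)/ln(1+r)⌉ = 30 payments (last €17.76); total interest = total paid − €557.18 = €185.58.
At €175.00/mo: 4 payments (last €56.61); total interest €24.43.
Payments saved = 30 − 4 = 26.

26 fewer payments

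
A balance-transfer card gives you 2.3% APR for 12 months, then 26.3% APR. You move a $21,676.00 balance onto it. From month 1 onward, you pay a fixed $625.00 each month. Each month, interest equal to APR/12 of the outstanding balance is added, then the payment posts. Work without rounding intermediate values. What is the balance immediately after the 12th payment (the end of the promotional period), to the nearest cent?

$14,600.27

Promo months 1–12 at r₀ = 2.3%/12 = 0.00191667; months 13+ at r₁ = 26.3%/12 = 0.0219167.
After month 12: iterate B ← B·(1+r₀) − $625.00 for 12 months → $14,600.27.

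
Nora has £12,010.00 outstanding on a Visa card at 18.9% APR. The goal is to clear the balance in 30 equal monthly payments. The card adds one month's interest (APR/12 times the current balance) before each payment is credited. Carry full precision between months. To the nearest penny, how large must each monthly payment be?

£505.42

Monthly rate r = 18.9%/12 = 1.575% = 0.01575.
Level-payment amortization: P = B₀·r / (1 − (1+r)^(−n)) = 12010.00·0.01575 / (1 − 1.01575^(−30)).
Denominator 1 − (1+r)^(−30) = 0.37425834.
P = 189.157 / 0.37425834 ≈ 505.42.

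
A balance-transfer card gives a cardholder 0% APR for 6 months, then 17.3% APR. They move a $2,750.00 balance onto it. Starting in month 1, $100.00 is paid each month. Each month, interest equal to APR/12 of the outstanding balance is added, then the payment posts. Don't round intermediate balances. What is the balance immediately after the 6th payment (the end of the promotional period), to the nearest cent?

Promo months 1–6 at r₀ = 0%/12 = 0; months 7+ at r₁ = 17.3%/12 = 0.0144167.
After month 6 (no interest yet): B = $2,750.00 − 6·$100.00 = $2,150.00.

$2,150.00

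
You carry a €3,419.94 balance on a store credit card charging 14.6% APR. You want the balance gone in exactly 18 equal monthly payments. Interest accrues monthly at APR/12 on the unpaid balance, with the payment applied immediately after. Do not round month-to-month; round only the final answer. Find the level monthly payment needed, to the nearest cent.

€212.71

Monthly rate r = 14.6%/12 = 1.21667% = 0.0121667.
Level-payment amortization: P = B₀·r / (1 − (1+r)^(−n)) = 3419.94·0.0121667 / (1 − 1.01217^(−18)).
Denominator 1 − (1+r)^(−18) = 0.195615957.
P = 41.6093 / 0.195615957 ≈ 212.71.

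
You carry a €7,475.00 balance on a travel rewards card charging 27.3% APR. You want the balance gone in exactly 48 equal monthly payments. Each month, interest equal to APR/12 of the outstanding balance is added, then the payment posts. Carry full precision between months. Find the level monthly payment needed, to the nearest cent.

€257.53

Monthly rate r = 27.3%/12 = 2.275% = 0.02275.
Level-payment amortization: P = B₀·r / (1 − (1+r)^(−n)) = 7475.00·0.02275 / (1 − 1.02275^(−48)).
Denominator 1 − (1+r)^(−48) = 0.660324231.
P = 170.056 / 0.660324231 ≈ 257.53.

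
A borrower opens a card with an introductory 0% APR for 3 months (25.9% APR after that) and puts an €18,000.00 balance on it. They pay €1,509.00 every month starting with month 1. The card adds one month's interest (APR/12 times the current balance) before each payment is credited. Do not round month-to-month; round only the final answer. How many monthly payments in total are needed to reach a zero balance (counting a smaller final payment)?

14 months

Promo months 1–3 at r₀ = 0%/12 = 0; months 4+ at r₁ = 25.9%/12 = 0.0215833.
After month 3 (no interest yet): B = €18,000.00 − 3·€1,509.00 = €13,473.00.
Then at r₁ with €1,509.00/mo: n₂ = −ln(1 − r₁·B/P)/ln(1+r₁) ≈ 10.02 → 11 more payments.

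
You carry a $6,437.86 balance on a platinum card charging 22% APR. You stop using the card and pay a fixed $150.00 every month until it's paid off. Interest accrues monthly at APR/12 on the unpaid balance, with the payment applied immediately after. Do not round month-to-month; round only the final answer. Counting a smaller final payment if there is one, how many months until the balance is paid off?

Monthly rate r = 22%/12 = 1.83333% = 0.0183333.
Recurrence: B ← B·(1+r) − $150.00.
Month 1: interest $118.03; balance after payment $6,405.89.
Month 2: interest $117.44; balance after payment $6,373.33.
Closed form: n = −ln(1 − rB₀/P)/ln(1+r) = −ln(0.21315)/ln(1.01833) ≈ 85.085, so the balance reaches zero during payment 86.

86 payments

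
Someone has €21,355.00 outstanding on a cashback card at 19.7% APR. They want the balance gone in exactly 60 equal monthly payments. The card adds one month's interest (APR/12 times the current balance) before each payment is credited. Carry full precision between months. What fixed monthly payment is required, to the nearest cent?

€562.22

Monthly rate r = 19.7%/12 = 1.64167% = 0.0164167.
Level-payment amortization: P = B₀·r / (1 − (1+r)^(−n)) = 21355.00·0.0164167 / (1 − 1.01642^(−60)).
Denominator 1 − (1+r)^(−60) = 0.623562107.
P = 350.578 / 0.623562107 ≈ 562.22.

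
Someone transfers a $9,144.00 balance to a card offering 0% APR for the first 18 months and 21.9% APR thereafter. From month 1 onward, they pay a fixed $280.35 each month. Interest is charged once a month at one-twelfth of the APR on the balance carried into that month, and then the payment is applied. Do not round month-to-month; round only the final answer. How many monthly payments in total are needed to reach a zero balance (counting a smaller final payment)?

Promo months 1–18 at r₀ = 0%/12 = 0; months 19+ at r₁ = 21.9%/12 = 0.01825.
After month 18 (no interest yet): B = $9,144.00 − 18·$280.35 = $4,097.70.
Then at r₁ with $280.35/mo: n₂ = −ln(1 − r₁·B/P)/ln(1+r₁) ≈ 17.16 → 18 more payments.

36 payments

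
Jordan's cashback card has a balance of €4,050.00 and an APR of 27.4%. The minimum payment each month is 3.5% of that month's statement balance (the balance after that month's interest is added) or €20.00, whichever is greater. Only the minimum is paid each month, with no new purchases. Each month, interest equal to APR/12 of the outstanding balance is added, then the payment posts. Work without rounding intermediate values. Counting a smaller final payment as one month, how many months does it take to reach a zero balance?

Monthly rate r = 27.4%/12 = 2.28333% = 0.0228333.
While 3.5% of the post-interest balance exceeds €20.00, each month B ← (B·(1+r))·(1 − 0.035), i.e. B shrinks by the factor (1+r)·0.965 = 0.98703.
This holds for months 1–152. Entering month 153 the balance is €557.12; 3.5% of the post-interest balance is now below €20.00, so the flat €20.00 minimum applies from here.
From month 153 a fixed €20.00 at rate r clears €557.12 in 45 more payments. Total: 152 + 45 = 197 months.

197 months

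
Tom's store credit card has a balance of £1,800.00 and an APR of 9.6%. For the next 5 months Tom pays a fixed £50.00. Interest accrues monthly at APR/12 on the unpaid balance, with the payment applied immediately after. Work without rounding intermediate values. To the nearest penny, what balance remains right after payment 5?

Monthly rate r = 9.6%/12 = 0.8% = 0.008.
Each month: B ← B·(1+r) − £50.00.
Month 1: interest £14.40; balance after payment £1,764.40.
Month 2: interest £14.12; balance after payment £1,728.52.
Month 3: interest £13.83; balance after payment £1,692.34.
Month 4: interest £13.54; balance after payment £1,655.88.
Month 5: interest £13.25; balance after payment £1,619.13.

£1,619.13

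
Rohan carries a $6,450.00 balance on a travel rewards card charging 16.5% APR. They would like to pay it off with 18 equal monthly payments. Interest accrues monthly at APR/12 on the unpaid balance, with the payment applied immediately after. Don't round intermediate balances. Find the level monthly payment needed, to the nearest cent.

$406.95

Monthly rate r = 16.5%/12 = 1.375% = 0.01375.
Level-payment amortization: P = B₀·r / (1 − (1+r)^(−n)) = 6450.00·0.01375 / (1 − 1.01375^(−18)).
Denominator 1 − (1+r)^(−18) = 0.217932227.
P = 88.6875 / 0.217932227 ≈ 406.95.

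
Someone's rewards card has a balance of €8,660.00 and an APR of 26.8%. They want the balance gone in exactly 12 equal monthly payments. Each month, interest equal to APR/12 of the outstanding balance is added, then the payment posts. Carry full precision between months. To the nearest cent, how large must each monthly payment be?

€830.67

Monthly rate r = 26.8%/12 = 2.23333% = 0.0223333.
Level-payment amortization: P = B₀·r / (1 − (1+r)^(−n)) = 8660.00·0.0223333 / (1 − 1.02233^(−12)).
Denominator 1 − (1+r)^(−12) = 0.232833297.
P = 193.407 / 0.232833297 ≈ 830.67.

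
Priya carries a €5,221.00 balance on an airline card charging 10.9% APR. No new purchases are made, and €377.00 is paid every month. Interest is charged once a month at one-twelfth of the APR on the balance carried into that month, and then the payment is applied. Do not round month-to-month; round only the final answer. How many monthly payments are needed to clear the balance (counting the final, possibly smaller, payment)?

Monthly rate r = 10.9%/12 = 0.908333% = 0.00908333.
Recurrence: B ← B·(1+r) − €377.00.
Month 1: interest €47.42; balance after payment €4,891.42.
Month 2: interest €44.43; balance after payment €4,558.85.
Closed form: n = −ln(1 − rB₀/P)/ln(1+r) = −ln(0.87421)/ln(1.00908) ≈ 14.868, so the balance reaches zero during payment 15.

15 months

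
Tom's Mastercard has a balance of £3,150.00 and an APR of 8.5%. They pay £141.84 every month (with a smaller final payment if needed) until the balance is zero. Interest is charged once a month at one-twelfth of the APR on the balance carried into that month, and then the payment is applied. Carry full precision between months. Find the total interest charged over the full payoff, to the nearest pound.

Monthly rate r = 8.5%/12 = 0.708333% = 0.00708333.
Payoff takes n = ⌈−ln(1 − rB₀/P)/ln(1+r)⌉ = ⌈24.248⌉ = 25 payments; the last is £35.31.
Total paid = 24·£141.84 + £35.31 = £3,439.47.
Total interest = total paid − principal = £3,439.47 − £3,150.00 = £289.47.

£289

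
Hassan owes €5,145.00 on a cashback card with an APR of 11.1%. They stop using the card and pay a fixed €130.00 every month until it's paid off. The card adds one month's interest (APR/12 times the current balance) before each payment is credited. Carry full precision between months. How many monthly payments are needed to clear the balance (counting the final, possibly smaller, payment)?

Monthly rate r = 11.1%/12 = 0.925% = 0.00925.
Recurrence: B ← B·(1+r) − €130.00.
Month 1: interest €47.59; balance after payment €5,062.59.
Month 2: interest €46.83; balance after payment €4,979.42.
Closed form: n = −ln(1 − rB₀/P)/ln(1+r) = −ln(0.63391)/ln(1.00925) ≈ 49.508, so the balance reaches zero during payment 50.

50 payments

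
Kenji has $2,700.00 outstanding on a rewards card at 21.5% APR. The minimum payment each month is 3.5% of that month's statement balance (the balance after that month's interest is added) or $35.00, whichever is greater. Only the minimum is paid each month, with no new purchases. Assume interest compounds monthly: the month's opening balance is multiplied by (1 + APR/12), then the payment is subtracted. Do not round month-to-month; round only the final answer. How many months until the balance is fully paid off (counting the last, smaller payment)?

Monthly rate r = 21.5%/12 = 1.79167% = 0.0179167.
While 3.5% of the post-interest balance exceeds $35.00, each month B ← (B·(1+r))·(1 − 0.035), i.e. B shrinks by the factor (1+r)·0.965 = 0.98229.
This holds for months 1–57. Entering month 58 the balance is $975.03; 3.5% of the post-interest balance is now below $35.00, so the flat $35.00 minimum applies from here.
From month 58 a fixed $35.00 at rate r clears $975.03 in 39 more payments. Total: 57 + 39 = 96 months.

96 months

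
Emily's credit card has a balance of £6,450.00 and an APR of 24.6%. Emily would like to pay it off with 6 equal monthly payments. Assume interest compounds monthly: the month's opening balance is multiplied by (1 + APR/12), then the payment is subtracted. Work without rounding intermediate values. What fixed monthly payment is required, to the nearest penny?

Monthly rate r = 24.6%/12 = 2.05% = 0.0205.
Level-payment amortization: P = B₀·r / (1 − (1+r)^(−n)) = 6450.00·0.0205 / (1 − 1.0205^(−6)).
Denominator 1 − (1+r)^(−6) = 0.114635823.
P = 132.225 / 0.114635823 ≈ 1153.44.

£1,153.44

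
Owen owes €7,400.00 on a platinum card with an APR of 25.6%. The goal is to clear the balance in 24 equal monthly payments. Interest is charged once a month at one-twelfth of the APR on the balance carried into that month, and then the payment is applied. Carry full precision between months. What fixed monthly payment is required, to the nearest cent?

Monthly rate r = 25.6%/12 = 2.13333% = 0.0213333.
Level-payment amortization: P = B₀·r / (1 − (1+r)^(−n)) = 7400.00·0.0213333 / (1 − 1.02133^(−24)).
Denominator 1 − (1+r)^(−24) = 0.39746837.
P = 157.867 / 0.39746837 ≈ 397.18.

€397.18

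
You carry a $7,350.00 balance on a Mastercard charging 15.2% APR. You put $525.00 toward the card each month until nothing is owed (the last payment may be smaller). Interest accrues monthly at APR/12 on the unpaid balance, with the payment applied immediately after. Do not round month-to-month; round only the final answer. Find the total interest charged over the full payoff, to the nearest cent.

$792.66

Monthly rate r = 15.2%/12 = 1.26667% = 0.0126667.
Payoff takes n = ⌈−ln(1 − rB₀/P)/ln(1+r)⌉ = ⌈15.508⌉ = 16 payments; the last is $267.66.
Total paid = 15·$525.00 + $267.66 = $8,142.66.
Total interest = total paid − principal = $8,142.66 − $7,350.00 = $792.66.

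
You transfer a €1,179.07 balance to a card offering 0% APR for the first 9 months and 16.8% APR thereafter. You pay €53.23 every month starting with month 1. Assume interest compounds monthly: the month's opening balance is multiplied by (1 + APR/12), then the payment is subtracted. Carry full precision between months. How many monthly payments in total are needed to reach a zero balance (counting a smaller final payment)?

24 months

Promo months 1–9 at r₀ = 0%/12 = 0; months 10+ at r₁ = 16.8%/12 = 0.014.
After month 9 (no interest yet): B = €1,179.07 − 9·€53.23 = €700.00.
Then at r₁ with €53.23/mo: n₂ = −ln(1 − r₁·B/P)/ln(1+r₁) ≈ 14.64 → 15 more payments.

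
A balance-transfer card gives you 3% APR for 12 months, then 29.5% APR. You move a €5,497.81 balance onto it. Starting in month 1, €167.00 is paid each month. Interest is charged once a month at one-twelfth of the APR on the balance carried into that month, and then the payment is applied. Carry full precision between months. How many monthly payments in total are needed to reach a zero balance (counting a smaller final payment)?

44 payments

Promo months 1–12 at r₀ = 3%/12 = 0.0025; months 13+ at r₁ = 29.5%/12 = 0.0245833.
After month 12: iterate B ← B·(1+r₀) − €167.00 for 12 months → €3,633.25.
Then at r₁ with €167.00/mo: n₂ = −ln(1 − r₁·B/P)/ln(1+r₁) ≈ 31.51 → 32 more payments.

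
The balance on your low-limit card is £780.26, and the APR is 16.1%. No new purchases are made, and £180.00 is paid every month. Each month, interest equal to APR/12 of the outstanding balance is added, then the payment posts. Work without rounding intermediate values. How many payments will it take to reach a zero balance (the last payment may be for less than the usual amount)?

5 payments

Monthly rate r = 16.1%/12 = 1.34167% = 0.0134167.
Recurrence: B ← B·(1+r) − £180.00.
Month 1: interest £10.47; balance after payment £610.73.
Month 2: interest £8.19; balance after payment £438.92.
Month 3: interest £5.89; balance after payment £264.81.
Month 4: interest £3.55; balance after payment £88.36.
Month 5: interest £1.19; balance after payment £0.00.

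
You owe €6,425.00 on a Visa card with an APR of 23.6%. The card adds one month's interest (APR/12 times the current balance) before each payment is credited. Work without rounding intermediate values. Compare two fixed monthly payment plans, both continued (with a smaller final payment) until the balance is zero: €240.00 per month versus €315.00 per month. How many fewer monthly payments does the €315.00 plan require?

Monthly rate r = 23.6%/12 = 1.96667% = 0.0196667.
At €240.00/mo: n = ⌈−ln(1 − rB₀/P)/ln(1+r)⌉ = 39 payments (last €93.09); total interest = total paid − €6,425.00 = €2,788.09.
At €315.00/mo: 27 payments (last €103.43); total interest €1,868.43.
Payments saved = 39 − 27 = 12.

12 fewer payments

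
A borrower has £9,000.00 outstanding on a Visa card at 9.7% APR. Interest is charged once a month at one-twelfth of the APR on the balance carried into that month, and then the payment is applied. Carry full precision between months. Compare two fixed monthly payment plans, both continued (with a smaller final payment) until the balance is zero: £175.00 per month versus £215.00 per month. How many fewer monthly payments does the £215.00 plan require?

15 fewer payments

Monthly rate r = 9.7%/12 = 0.808333% = 0.00808333.
At £175.00/mo: n = ⌈−ln(1 − rB₀/P)/ln(1+r)⌉ = 67 payments (last £130.77); total interest = total paid − £9,000.00 = £2,680.77.
At £215.00/mo: 52 payments (last £65.86); total interest £2,030.86.
Payments saved = 67 − 52 = 15.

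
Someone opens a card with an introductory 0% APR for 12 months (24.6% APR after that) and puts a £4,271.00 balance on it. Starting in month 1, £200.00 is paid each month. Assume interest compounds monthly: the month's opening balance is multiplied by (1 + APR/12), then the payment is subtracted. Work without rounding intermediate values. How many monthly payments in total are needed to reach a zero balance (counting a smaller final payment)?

23 payments

Promo months 1–12 at r₀ = 0%/12 = 0; months 13+ at r₁ = 24.6%/12 = 0.0205.
After month 12 (no interest yet): B = £4,271.00 − 12·£200.00 = £1,871.00.
Then at r₁ with £200.00/mo: n₂ = −ln(1 − r₁·B/P)/ln(1+r₁) ≈ 10.49 → 11 more payments.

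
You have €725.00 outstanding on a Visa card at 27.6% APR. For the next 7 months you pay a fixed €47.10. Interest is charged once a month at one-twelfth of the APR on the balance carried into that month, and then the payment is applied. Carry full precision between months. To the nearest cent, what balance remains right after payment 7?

€496.75

Monthly rate r = 27.6%/12 = 2.3% = 0.023.
Each month: B ← B·(1+r) − €47.10.
Month 1: interest €16.68; balance after payment €694.57.
Month 2: interest €15.98; balance after payment €663.45.
Month 3: interest €15.26; balance after payment €631.61.
Month 4: interest €14.53; balance after payment €599.04.
Month 5: interest €13.78; balance after payment €565.71.
Month 6: interest €13.01; balance after payment €531.63.
Month 7: interest €12.23; balance after payment €496.75.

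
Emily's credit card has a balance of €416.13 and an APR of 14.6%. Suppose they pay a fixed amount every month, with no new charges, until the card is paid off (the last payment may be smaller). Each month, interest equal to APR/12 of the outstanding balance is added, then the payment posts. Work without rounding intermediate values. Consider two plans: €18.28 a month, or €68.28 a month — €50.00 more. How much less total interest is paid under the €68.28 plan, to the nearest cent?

€55.13

Monthly rate r = 14.6%/12 = 1.21667% = 0.0121667.
At €18.28/mo: n = ⌈−ln(1 − rB₀/P)/ln(1+r)⌉ = 27 payments (last €14.94); total interest = total paid − €416.13 = €74.09.
At €68.28/mo: 7 payments (last €25.41); total interest €18.96.
Interest saved = €74.09 − €18.96 = €55.13.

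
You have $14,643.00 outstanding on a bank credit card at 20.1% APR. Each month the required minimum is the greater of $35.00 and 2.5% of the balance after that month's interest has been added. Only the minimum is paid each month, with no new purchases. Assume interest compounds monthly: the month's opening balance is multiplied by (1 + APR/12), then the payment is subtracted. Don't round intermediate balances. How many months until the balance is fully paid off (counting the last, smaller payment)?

Monthly rate r = 20.1%/12 = 1.675% = 0.01675.
While 2.5% of the post-interest balance exceeds $35.00, each month B ← (B·(1+r))·(1 − 0.025), i.e. B shrinks by the factor (1+r)·0.975 = 0.99133.
This holds for months 1–272. Entering month 273 the balance is $1,371.33; 2.5% of the post-interest balance is now below $35.00, so the flat $35.00 minimum applies from here.
From month 273 a fixed $35.00 at rate r clears $1,371.33 in 65 more payments. Total: 272 + 65 = 337 months.

337 months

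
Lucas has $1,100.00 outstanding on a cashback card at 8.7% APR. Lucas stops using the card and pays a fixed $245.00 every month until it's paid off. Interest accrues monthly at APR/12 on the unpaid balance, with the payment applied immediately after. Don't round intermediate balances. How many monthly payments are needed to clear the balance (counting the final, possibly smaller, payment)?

5 months

Monthly rate r = 8.7%/12 = 0.725% = 0.00725.
Recurrence: B ← B·(1+r) − $245.00.
Month 1: interest $7.97; balance after payment $862.97.
Month 2: interest $6.26; balance after payment $624.23.
Month 3: interest $4.53; balance after payment $383.76.
Month 4: interest $2.78; balance after payment $141.54.
Month 5: interest $1.03; balance after payment $0.00.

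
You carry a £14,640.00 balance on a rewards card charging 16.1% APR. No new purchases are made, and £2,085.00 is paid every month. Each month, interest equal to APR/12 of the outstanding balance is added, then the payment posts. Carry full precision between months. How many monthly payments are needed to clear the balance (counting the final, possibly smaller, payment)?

8 months

Monthly rate r = 16.1%/12 = 1.34167% = 0.0134167.
Recurrence: B ← B·(1+r) − £2,085.00.
Month 1: interest £196.42; balance after payment £12,751.42.
Month 2: interest £171.08; balance after payment £10,837.50.
Closed form: n = −ln(1 − rB₀/P)/ln(1+r) = −ln(0.90579)/ln(1.01342) ≈ 7.424, so the balance reaches zero during payment 8.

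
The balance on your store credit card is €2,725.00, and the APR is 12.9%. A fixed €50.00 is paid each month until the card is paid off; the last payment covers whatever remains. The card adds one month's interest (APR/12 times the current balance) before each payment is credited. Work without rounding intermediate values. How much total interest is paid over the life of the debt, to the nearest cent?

Monthly rate r = 12.9%/12 = 1.075% = 0.01075.
Payoff takes n = ⌈−ln(1 − rB₀/P)/ln(1+r)⌉ = ⌈82.448⌉ = 83 payments; the last is €22.47.
Total paid = 82·€50.00 + €22.47 = €4,122.47.
Total interest = total paid − principal = €4,122.47 − €2,725.00 = €1,397.47.

€1,397.47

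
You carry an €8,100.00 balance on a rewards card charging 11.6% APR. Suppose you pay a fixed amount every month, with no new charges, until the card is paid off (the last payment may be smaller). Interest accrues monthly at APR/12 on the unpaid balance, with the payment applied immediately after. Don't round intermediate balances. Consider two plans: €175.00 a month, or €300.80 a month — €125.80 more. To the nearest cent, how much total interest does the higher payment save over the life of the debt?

€1,362.45

Monthly rate r = 11.6%/12 = 0.966667% = 0.00966667.
At €175.00/mo: n = ⌈−ln(1 − rB₀/P)/ln(1+r)⌉ = 62 payments (last €115.48); total interest = total paid − €8,100.00 = €2,690.48.
At €300.80/mo: 32 payments (last €103.23); total interest €1,328.03.
Interest saved = €2,690.48 − €1,328.03 = €1,362.45.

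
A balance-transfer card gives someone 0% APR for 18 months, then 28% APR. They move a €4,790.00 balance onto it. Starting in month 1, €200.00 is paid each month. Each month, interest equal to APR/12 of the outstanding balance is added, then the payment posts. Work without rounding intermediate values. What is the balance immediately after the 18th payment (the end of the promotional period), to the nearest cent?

€1,190.00

Promo months 1–18 at r₀ = 0%/12 = 0; months 19+ at r₁ = 28%/12 = 0.0233333.
After month 18 (no interest yet): B = €4,790.00 − 18·€200.00 = €1,190.00.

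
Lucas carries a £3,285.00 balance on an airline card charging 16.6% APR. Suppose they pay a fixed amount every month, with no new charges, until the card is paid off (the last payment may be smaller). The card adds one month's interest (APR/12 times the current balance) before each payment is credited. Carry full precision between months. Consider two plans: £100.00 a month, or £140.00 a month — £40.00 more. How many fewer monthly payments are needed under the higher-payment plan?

16 fewer payments

Monthly rate r = 16.6%/12 = 1.38333% = 0.0138333.
At £100.00/mo: n = ⌈−ln(1 − rB₀/P)/ln(1+r)⌉ = 45 payments (last £10.40); total interest = total paid − £3,285.00 = £1,125.40.
At £140.00/mo: 29 payments (last £79.27); total interest £714.27.
Payments saved = 45 − 29 = 16.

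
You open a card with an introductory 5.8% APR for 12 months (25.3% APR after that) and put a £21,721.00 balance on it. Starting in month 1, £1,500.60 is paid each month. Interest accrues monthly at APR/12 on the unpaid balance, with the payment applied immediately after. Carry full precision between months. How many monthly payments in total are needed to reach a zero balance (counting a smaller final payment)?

Promo months 1–12 at r₀ = 5.8%/12 = 0.00483333; months 13+ at r₁ = 25.3%/12 = 0.0210833.
After month 12: iterate B ← B·(1+r₀) − £1,500.60 for 12 months → £4,521.17.
Then at r₁ with £1,500.60/mo: n₂ = −ln(1 − r₁·B/P)/ln(1+r₁) ≈ 3.15 → 4 more payments.

16 payments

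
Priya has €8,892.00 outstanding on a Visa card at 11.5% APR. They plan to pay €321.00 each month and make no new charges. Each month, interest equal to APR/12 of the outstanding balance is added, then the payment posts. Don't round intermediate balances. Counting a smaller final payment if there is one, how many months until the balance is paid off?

33 months

Monthly rate r = 11.5%/12 = 0.958333% = 0.00958333.
Recurrence: B ← B·(1+r) − €321.00.
Month 1: interest €85.21; balance after payment €8,656.22.
Month 2: interest €82.96; balance after payment €8,418.17.
Closed form: n = −ln(1 − rB₀/P)/ln(1+r) = −ln(0.73453)/ln(1.00958) ≈ 32.347, so the balance reaches zero during payment 33.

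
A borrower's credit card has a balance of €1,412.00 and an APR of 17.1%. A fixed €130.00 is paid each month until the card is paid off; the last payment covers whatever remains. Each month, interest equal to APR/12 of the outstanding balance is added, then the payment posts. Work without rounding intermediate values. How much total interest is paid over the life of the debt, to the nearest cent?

€133.04

Monthly rate r = 17.1%/12 = 1.425% = 0.01425.
Payoff takes n = ⌈−ln(1 − rB₀/P)/ln(1+r)⌉ = ⌈11.884⌉ = 12 payments; the last is €115.04.
Total paid = 11·€130.00 + €115.04 = €1,545.04.
Total interest = total paid − principal = €1,545.04 − €1,412.00 = €133.04.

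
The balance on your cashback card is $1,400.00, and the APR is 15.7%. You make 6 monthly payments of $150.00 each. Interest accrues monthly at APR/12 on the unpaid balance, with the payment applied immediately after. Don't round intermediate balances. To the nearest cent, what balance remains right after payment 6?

$583.60

Monthly rate r = 15.7%/12 = 1.30833% = 0.0130833.
Each month: B ← B·(1+r) − $150.00.
Month 1: interest $18.32; balance after payment $1,268.32.
Month 2: interest $16.59; balance after payment $1,134.91.
Month 3: interest $14.85; balance after payment $999.76.
Month 4: interest $13.08; balance after payment $862.84.
Month 5: interest $11.29; balance after payment $724.13.
Month 6: interest $9.47; balance after payment $583.60.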